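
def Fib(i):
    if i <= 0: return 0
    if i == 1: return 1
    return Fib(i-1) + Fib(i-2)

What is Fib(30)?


Computing Fib(30) bottom-up:
Fib(0) = 0
Fib(1) = 1
Fib(2) = Fib(1) + Fib(0) = 1 + 0 = 1
Fib(3) = Fib(2) + Fib(1) = 1 + 1 = 2
Fib(4) = Fib(3) + Fib(2) = 2 + 1 = 3
Fib(5) = Fib(4) + Fib(3) = 3 + 2 = 5
Fib(6) = Fib(5) + Fib(4) = 5 + 3 = 8
Fib(7) = Fib(6) + Fib(5) = 8 + 5 = 13
Fib(8) = Fib(7) + Fib(6) = 13 + 8 = 21
Fib(9) = Fib(8) + Fib(7) = 21 + 13 = 34
Fib(10) = Fib(9) + Fib(8) = 34 + 21 = 55
Fib(11) = Fib(10) + Fib(9) = 55 + 34 = 89
Fib(12) = Fib(11) + Fib(10) = 89 + 55 = 144
Fib(13) = Fib(12) + Fib(11) = 144 + 89 = 233
Fib(14) = Fib(13) + Fib(12) = 233 + 144 = 377
Fib(15) = Fib(14) + Fib(13) = 377 + 233 = 610
Fib(16) = Fib(15) + Fib(14) = 610 + 377 = 987
Fib(17) = Fib(16) + Fib(15) = 987 + 610 = 1597
Fib(18) = Fib(17) + Fib(16) = 1597 + 987 = 2584
Fib(19) = Fib(18) + Fib(17) = 2584 + 1597 = 4181
Fib(20) = Fib(19) + Fib(18) = 4181 + 2584 = 6765
Fib(21) = Fib(20) + Fib(19) = 6765 + 4181 = 10946
Fib(22) = Fib(21) + Fib(20) = 10946 + 6765 = 17711
Fib(23) = Fib(22) + Fib(21) = 17711 + 10946 = 28657
Fib(24) = Fib(23) + Fib(22) = 28657 + 17711 = 46368
Fib(25) = Fib(24) + Fib(23) = 46368 + 28657 = 75025
Fib(26) = Fib(25) + Fib(24) = 75025 + 46368 = 121393
Fib(27) = Fib(26) + Fib(25) = 121393 + 75025 = 196418
Fib(28) = Fib(27) + Fib(26) = 196418 + 121393 = 317811
Fib(29) = Fib(28) + Fib(27) = 317811 + 196418 = 514229
Fib(30) = Fib(29) + Fib(28) = 514229 + 317811 = 832040

832040


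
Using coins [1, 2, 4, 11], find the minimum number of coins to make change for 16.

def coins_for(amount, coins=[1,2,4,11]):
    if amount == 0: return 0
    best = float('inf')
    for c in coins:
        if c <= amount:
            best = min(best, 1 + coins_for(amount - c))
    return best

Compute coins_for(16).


Building up with DP:
coins_for(0) = 0
coins_for(1) = min(1+coins_for(0)=1+0=1) = 1
coins_for(2) = min(1+coins_for(1)=1+1=2, 1+coins_for(0)=1+0=1) = 1
coins_for(3) = min(1+coins_for(2)=1+1=2, 1+coins_for(1)=1+1=2) = 2
coins_for(4) = min(1+coins_for(3)=1+2=3, 1+coins_for(2)=1+1=2, 1+coins_for(0)=1+0=1) = 1
coins_for(5) = min(1+coins_for(4)=1+1=2, 1+coins_for(3)=1+2=3, 1+coins_for(1)=1+1=2) = 2
coins_for(6) = min(1+coins_for(5)=1+2=3, 1+coins_for(4)=1+1=2, 1+coins_for(2)=1+1=2) = 2
coins_for(7) = min(1+coins_for(6)=1+2=3, 1+coins_for(5)=1+2=3, 1+coins_for(3)=1+2=3) = 3
coins_for(8) = min(1+coins_for(7)=1+3=4, 1+coins_for(6)=1+2=3, 1+coins_for(4)=1+1=2) = 2
coins_for(9) = min(1+coins_for(8)=1+2=3, 1+coins_for(7)=1+3=4, 1+coins_for(5)=1+2=3) = 3
coins_for(10) = min(1+coins_for(9)=1+3=4, 1+coins_for(8)=1+2=3, 1+coins_for(6)=1+2=3) = 3
coins_for(11) = min(1+coins_for(10)=1+3=4, 1+coins_for(9)=1+3=4, 1+coins_for(7)=1+3=4, 1+coins_for(0)=1+0=1) = 1
coins_for(12) = min(1+coins_for(11)=1+1=2, 1+coins_for(10)=1+3=4, 1+coins_for(8)=1+2=3, 1+coins_for(1)=1+1=2) = 2
coins_for(13) = min(1+coins_for(12)=1+2=3, 1+coins_for(11)=1+1=2, 1+coins_for(9)=1+3=4, 1+coins_for(2)=1+1=2) = 2
coins_for(14) = min(1+coins_for(13)=1+2=3, 1+coins_for(12)=1+2=3, 1+coins_for(10)=1+3=4, 1+coins_for(3)=1+2=3) = 3
coins_for(15) = min(1+coins_for(14)=1+3=4, 1+coins_for(13)=1+2=3, 1+coins_for(11)=1+1=2, 1+coins_for(4)=1+1=2) = 2
coins_for(16) = min(1+coins_for(15)=1+2=3, 1+coins_for(14)=1+3=4, 1+coins_for(12)=1+2=3, 1+coins_for(5)=1+2=3) = 3

3


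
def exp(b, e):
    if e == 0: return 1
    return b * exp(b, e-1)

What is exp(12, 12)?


exp(12, 12)
= 12 * exp(12, 11)
= 12 * 12 * exp(12, 10)
= 12 * 12 * 12 * exp(12, 9)
= 12 * 12 * 12 * 12 * exp(12, 8)
= 12 * 12 * 12 * 12 * 12 * exp(12, 7)
= 12 * 12 * 12 * 12 * 12 * 12 * exp(12, 6)
= 12 * 12 * 12 * 12 * 12 * 12 * 12 * exp(12, 5)
= 12 * 12 * 12 * 12 * 12 * 12 * 12 * 12 * exp(12, 4)
= 12 * 12 * 12 * 12 * 12 * 12 * 12 * 12 * 12 * exp(12, 3)
= 12 * 12 * 12 * 12 * 12 * 12 * 12 * 12 * 12 * 12 * exp(12, 2)
= 12 * 12 * 12 * 12 * 12 * 12 * 12 * 12 * 12 * 12 * 12 * exp(12, 1)
= 12 * 12 * 12 * 12 * 12 * 12 * 12 * 12 * 12 * 12 * 12 * 12 * exp(12, 0)
= 12 * 12 * 12 * 12 * 12 * 12 * 12 * 12 * 12 * 12 * 12 * 12 * 1
= 8916100448256

8916100448256


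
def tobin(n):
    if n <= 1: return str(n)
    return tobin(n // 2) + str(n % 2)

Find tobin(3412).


tobin(3412) = tobin(1706) + '0'
tobin(1706) = tobin(853) + '0'
tobin(853) = tobin(426) + '1'
tobin(426) = tobin(213) + '0'
tobin(213) = tobin(106) + '1'
tobin(106) = tobin(53) + '0'
tobin(53) = tobin(26) + '1'
tobin(26) = tobin(13) + '0'
tobin(13) = tobin(6) + '1'
tobin(6) = tobin(3) + '0'
tobin(3) = tobin(1) + '1'
tobin(1) = '1'  (base case)
Concatenating: '1' + '1' + '0' + '1' + '0' + '1' + '0' + '1' + '0' + '1' + '0' + '0' = '110101010100'

110101010100


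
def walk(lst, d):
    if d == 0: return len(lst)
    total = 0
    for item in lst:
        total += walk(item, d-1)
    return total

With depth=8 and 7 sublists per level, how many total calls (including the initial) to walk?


At depth 0 (root): 1 call
At depth 1: each of 1 parents calls walk on 7 children = 7 calls
At depth 2: each of 7 parents calls walk on 7 children = 49 calls
At depth 3: each of 49 parents calls walk on 7 children = 343 calls
At depth 4: each of 343 parents calls walk on 7 children = 2401 calls
At depth 5: each of 2401 parents calls walk on 7 children = 16807 calls
At depth 6: each of 16807 parents calls walk on 7 children = 117649 calls
At depth 7: each of 117649 parents calls walk on 7 children = 823543 calls
At depth 8: each of 823543 parents calls walk on 7 children = 5764801 calls
Total: 1 + 7 + 49 + 343 + 2401 + 16807 + 117649 + 823543 + 5764801 = 6725601

6725601


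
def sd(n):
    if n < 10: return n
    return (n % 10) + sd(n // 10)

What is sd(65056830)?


sd(65056830) = 0 + sd(6505683)
sd(6505683) = 3 + sd(650568)
sd(650568) = 8 + sd(65056)
sd(65056) = 6 + sd(6505)
sd(6505) = 5 + sd(650)
sd(650) = 0 + sd(65)
sd(65) = 5 + sd(6)
sd(6) = 6  (base case)
Total: 0 + 3 + 8 + 6 + 5 + 0 + 5 + 6 = 33

33


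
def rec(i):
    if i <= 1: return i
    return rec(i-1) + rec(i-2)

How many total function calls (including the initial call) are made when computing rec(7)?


Let C(n) = total calls for rec(n)
C(0) = 1, C(1) = 1
C(2) = 1 + C(1) + C(0) = 1 + 1 + 1 = 3
C(3) = 1 + C(2) + C(1) = 1 + 3 + 1 = 5
C(4) = 1 + C(3) + C(2) = 1 + 5 + 3 = 9
C(5) = 1 + C(4) + C(3) = 1 + 9 + 5 = 15
C(6) = 1 + C(5) + C(4) = 1 + 15 + 9 = 25
C(7) = 1 + C(6) + C(5) = 1 + 25 + 15 = 41

41


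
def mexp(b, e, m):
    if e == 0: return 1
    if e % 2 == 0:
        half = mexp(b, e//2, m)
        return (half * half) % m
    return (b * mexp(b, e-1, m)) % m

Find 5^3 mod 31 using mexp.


mexp(5, 3, 31): e is odd, compute mexp(5, 2, 31)
  mexp(5, 2, 31): e is even, compute mexp(5, 1, 31)
    mexp(5, 1, 31): e is odd, compute mexp(5, 0, 31)
      mexp(5, 0, 31) = 1
    (5 * 1) % 31 = 5
  half=5, (5*5) % 31 = 25
(5 * 25) % 31 = 1

1


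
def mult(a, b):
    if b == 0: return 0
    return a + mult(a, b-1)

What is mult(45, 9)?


mult(45, 9) = 45 + mult(45, 8)
mult(45, 8) = 45 + mult(45, 7)
mult(45, 7) = 45 + mult(45, 6)
mult(45, 6) = 45 + mult(45, 5)
mult(45, 5) = 45 + mult(45, 4)
mult(45, 4) = 45 + mult(45, 3)
mult(45, 3) = 45 + mult(45, 2)
mult(45, 2) = 45 + mult(45, 1)
mult(45, 1) = 45 + mult(45, 0)
mult(45, 0) = 0  (base case)
Total: 45 + 45 + 45 + 45 + 45 + 45 + 45 + 45 + 45 + 0 = 405

405


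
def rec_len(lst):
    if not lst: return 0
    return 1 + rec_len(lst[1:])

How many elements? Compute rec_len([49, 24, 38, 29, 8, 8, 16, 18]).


rec_len([49, 24, 38, 29, 8, 8, 16, 18]) = 1 + rec_len([24, 38, 29, 8, 8, 16, 18])
rec_len([24, 38, 29, 8, 8, 16, 18]) = 1 + rec_len([38, 29, 8, 8, 16, 18])
rec_len([38, 29, 8, 8, 16, 18]) = 1 + rec_len([29, 8, 8, 16, 18])
rec_len([29, 8, 8, 16, 18]) = 1 + rec_len([8, 8, 16, 18])
rec_len([8, 8, 16, 18]) = 1 + rec_len([8, 16, 18])
rec_len([8, 16, 18]) = 1 + rec_len([16, 18])
rec_len([16, 18]) = 1 + rec_len([18])
rec_len([18]) = 1 + rec_len([])
rec_len([]) = 0  (base case)
Unwinding: 1 + 1 + 1 + 1 + 1 + 1 + 1 + 1 + 0 = 8

8


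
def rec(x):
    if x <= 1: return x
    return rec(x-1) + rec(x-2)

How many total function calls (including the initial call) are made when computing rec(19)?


Let C(n) = total calls for rec(n)
C(0) = 1, C(1) = 1
C(2) = 1 + C(1) + C(0) = 1 + 1 + 1 = 3
C(3) = 1 + C(2) + C(1) = 1 + 3 + 1 = 5
C(4) = 1 + C(3) + C(2) = 1 + 5 + 3 = 9
C(5) = 1 + C(4) + C(3) = 1 + 9 + 5 = 15
C(6) = 1 + C(5) + C(4) = 1 + 15 + 9 = 25
C(7) = 1 + C(6) + C(5) = 1 + 25 + 15 = 41
C(8) = 1 + C(7) + C(6) = 1 + 41 + 25 = 67
C(9) = 1 + C(8) + C(7) = 1 + 67 + 41 = 109
C(10) = 1 + C(9) + C(8) = 1 + 109 + 67 = 177
C(11) = 1 + C(10) + C(9) = 1 + 177 + 109 = 287
C(12) = 1 + C(11) + C(10) = 1 + 287 + 177 = 465
C(13) = 1 + C(12) + C(11) = 1 + 465 + 287 = 753
C(14) = 1 + C(13) + C(12) = 1 + 753 + 465 = 1219
C(15) = 1 + C(14) + C(13) = 1 + 1219 + 753 = 1973
C(16) = 1 + C(15) + C(14) = 1 + 1973 + 1219 = 3193
C(17) = 1 + C(16) + C(15) = 1 + 3193 + 1973 = 5167
C(18) = 1 + C(17) + C(16) = 1 + 5167 + 3193 = 8361
C(19) = 1 + C(18) + C(17) = 1 + 8361 + 5167 = 13529

13529


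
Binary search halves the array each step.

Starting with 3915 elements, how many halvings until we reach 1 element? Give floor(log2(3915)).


3915 / 2 = 1957
1957 / 2 = 978
978 / 2 = 489
489 / 2 = 244
244 / 2 = 122
122 / 2 = 61
61 / 2 = 30
30 / 2 = 15
15 / 2 = 7
7 / 2 = 3
3 / 2 = 1
Reached 1 after 11 halvings

11


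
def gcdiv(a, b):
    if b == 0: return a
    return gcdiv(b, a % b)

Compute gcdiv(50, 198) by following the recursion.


gcdiv(50, 198) = gcdiv(198, 50)
gcdiv(198, 50) = gcdiv(50, 48)
gcdiv(50, 48) = gcdiv(48, 2)
gcdiv(48, 2) = gcdiv(2, 0)
gcdiv(2, 0) = 2  (base case)

2


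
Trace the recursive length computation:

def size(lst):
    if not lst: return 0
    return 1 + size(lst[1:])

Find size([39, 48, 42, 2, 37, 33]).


size([39, 48, 42, 2, 37, 33]) = 1 + size([48, 42, 2, 37, 33])
size([48, 42, 2, 37, 33]) = 1 + size([42, 2, 37, 33])
size([42, 2, 37, 33]) = 1 + size([2, 37, 33])
size([2, 37, 33]) = 1 + size([37, 33])
size([37, 33]) = 1 + size([33])
size([33]) = 1 + size([])
size([]) = 0  (base case)
Unwinding: 1 + 1 + 1 + 1 + 1 + 1 + 0 = 6

6


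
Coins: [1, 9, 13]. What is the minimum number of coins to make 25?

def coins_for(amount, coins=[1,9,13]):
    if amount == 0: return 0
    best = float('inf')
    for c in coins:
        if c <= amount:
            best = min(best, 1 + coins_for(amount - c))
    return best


Building up with DP:
coins_for(0) = 0
coins_for(1) = min(1+coins_for(0)=1+0=1) = 1
coins_for(2) = min(1+coins_for(1)=1+1=2) = 2
coins_for(3) = min(1+coins_for(2)=1+2=3) = 3
coins_for(4) = min(1+coins_for(3)=1+3=4) = 4
coins_for(5) = min(1+coins_for(4)=1+4=5) = 5
coins_for(6) = min(1+coins_for(5)=1+5=6) = 6
coins_for(7) = min(1+coins_for(6)=1+6=7) = 7
coins_for(8) = min(1+coins_for(7)=1+7=8) = 8
coins_for(9) = min(1+coins_for(8)=1+8=9, 1+coins_for(0)=1+0=1) = 1
coins_for(10) = min(1+coins_for(9)=1+1=2, 1+coins_for(1)=1+1=2) = 2
coins_for(11) = min(1+coins_for(10)=1+2=3, 1+coins_for(2)=1+2=3) = 3
coins_for(12) = min(1+coins_for(11)=1+3=4, 1+coins_for(3)=1+3=4) = 4
coins_for(13) = min(1+coins_for(12)=1+4=5, 1+coins_for(4)=1+4=5, 1+coins_for(0)=1+0=1) = 1
coins_for(14) = min(1+coins_for(13)=1+1=2, 1+coins_for(5)=1+5=6, 1+coins_for(1)=1+1=2) = 2
coins_for(15) = min(1+coins_for(14)=1+2=3, 1+coins_for(6)=1+6=7, 1+coins_for(2)=1+2=3) = 3
coins_for(16) = min(1+coins_for(15)=1+3=4, 1+coins_for(7)=1+7=8, 1+coins_for(3)=1+3=4) = 4
coins_for(17) = min(1+coins_for(16)=1+4=5, 1+coins_for(8)=1+8=9, 1+coins_for(4)=1+4=5) = 5
coins_for(18) = min(1+coins_for(17)=1+5=6, 1+coins_for(9)=1+1=2, 1+coins_for(5)=1+5=6) = 2
coins_for(19) = min(1+coins_for(18)=1+2=3, 1+coins_for(10)=1+2=3, 1+coins_for(6)=1+6=7) = 3
coins_for(20) = min(1+coins_for(19)=1+3=4, 1+coins_for(11)=1+3=4, 1+coins_for(7)=1+7=8) = 4
coins_for(21) = min(1+coins_for(20)=1+4=5, 1+coins_for(12)=1+4=5, 1+coins_for(8)=1+8=9) = 5
coins_for(22) = min(1+coins_for(21)=1+5=6, 1+coins_for(13)=1+1=2, 1+coins_for(9)=1+1=2) = 2
coins_for(23) = min(1+coins_for(22)=1+2=3, 1+coins_for(14)=1+2=3, 1+coins_for(10)=1+2=3) = 3
coins_for(24) = min(1+coins_for(23)=1+3=4, 1+coins_for(15)=1+3=4, 1+coins_for(11)=1+3=4) = 4
coins_for(25) = min(1+coins_for(24)=1+4=5, 1+coins_for(16)=1+4=5, 1+coins_for(12)=1+4=5) = 5

5


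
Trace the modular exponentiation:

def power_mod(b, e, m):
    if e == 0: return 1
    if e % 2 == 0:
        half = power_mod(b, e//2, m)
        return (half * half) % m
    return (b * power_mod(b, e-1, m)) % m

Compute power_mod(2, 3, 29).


power_mod(2, 3, 29): e is odd, compute power_mod(2, 2, 29)
  power_mod(2, 2, 29): e is even, compute power_mod(2, 1, 29)
    power_mod(2, 1, 29): e is odd, compute power_mod(2, 0, 29)
      power_mod(2, 0, 29) = 1
    (2 * 1) % 29 = 2
  half=2, (2*2) % 29 = 4
(2 * 4) % 29 = 8

8


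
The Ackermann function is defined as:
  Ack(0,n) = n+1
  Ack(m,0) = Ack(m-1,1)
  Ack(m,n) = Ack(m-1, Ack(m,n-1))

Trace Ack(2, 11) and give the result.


Ack(2, 11) = Ack(1, Ack(2, 10))
  Ack(2, 10) = Ack(1, Ack(2, 9))
    Ack(2, 9) = Ack(1, Ack(2, 8))
      Ack(2, 8) = Ack(1, Ack(2, 7))
        Ack(2, 7) = Ack(1, Ack(2, 6))
          Ack(2, 6) = Ack(1, Ack(2, 5))
          Ack(2, 5) = Ack(1, Ack(2, 4))
          Ack(2, 4) = Ack(1, Ack(2, 3))
          Ack(2, 3) = Ack(1, Ack(2, 2))
          Ack(2, 2) = Ack(1, Ack(2, 1))
          Ack(2, 1) = Ack(1, Ack(2, 0))
          Ack(2, 0) = Ack(1, 1)
          Ack(1, 1) = Ack(0, Ack(1, 0))
          Ack(1, 0) = Ack(0, 1)
          Ack(0, 1) = 2
            = Ack(0, 2)
          Ack(0, 2) = 3
            = Ack(1, 3)
          Ack(1, 3) = Ack(0, Ack(1, 2))
          Ack(1, 2) = Ack(0, Ack(1, 1))
          Ack(1, 1) = Ack(0, Ack(1, 0))
          Ack(1, 0) = Ack(0, 1)
          Ack(0, 1) = 2
            = Ack(0, 2)
          Ack(0, 2) = 3
... (trace truncated)
Result: Ack(2, 11) = 25

25


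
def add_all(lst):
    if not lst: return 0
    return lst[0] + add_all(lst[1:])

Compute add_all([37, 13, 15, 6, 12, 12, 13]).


add_all([37, 13, 15, 6, 12, 12, 13]) = 37 + add_all([13, 15, 6, 12, 12, 13])
add_all([13, 15, 6, 12, 12, 13]) = 13 + add_all([15, 6, 12, 12, 13])
add_all([15, 6, 12, 12, 13]) = 15 + add_all([6, 12, 12, 13])
add_all([6, 12, 12, 13]) = 6 + add_all([12, 12, 13])
add_all([12, 12, 13]) = 12 + add_all([12, 13])
add_all([12, 13]) = 12 + add_all([13])
add_all([13]) = 13 + add_all([])
add_all([]) = 0  (base case)
Total: 37 + 13 + 15 + 6 + 12 + 12 + 13 + 0 = 108

108


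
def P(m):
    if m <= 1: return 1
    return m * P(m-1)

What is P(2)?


P(2)
= 2 * P(1)
= 2 * 1
= 2

2


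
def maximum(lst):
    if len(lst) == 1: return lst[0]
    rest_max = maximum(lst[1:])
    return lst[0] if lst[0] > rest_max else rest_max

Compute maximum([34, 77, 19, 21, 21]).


maximum([34, 77, 19, 21, 21]): compare 34 with maximum([77, 19, 21, 21])
maximum([77, 19, 21, 21]): compare 77 with maximum([19, 21, 21])
maximum([19, 21, 21]): compare 19 with maximum([21, 21])
maximum([21, 21]): compare 21 with maximum([21])
maximum([21]) = 21  (base case)
Compare 21 with 21 -> 21
Compare 19 with 21 -> 21
Compare 77 with 21 -> 77
Compare 34 with 77 -> 77

77


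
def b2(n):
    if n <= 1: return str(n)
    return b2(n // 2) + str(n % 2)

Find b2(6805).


b2(6805) = b2(3402) + '1'
b2(3402) = b2(1701) + '0'
b2(1701) = b2(850) + '1'
b2(850) = b2(425) + '0'
b2(425) = b2(212) + '1'
b2(212) = b2(106) + '0'
b2(106) = b2(53) + '0'
b2(53) = b2(26) + '1'
b2(26) = b2(13) + '0'
b2(13) = b2(6) + '1'
b2(6) = b2(3) + '0'
b2(3) = b2(1) + '1'
b2(1) = '1'  (base case)
Concatenating: '1' + '1' + '0' + '1' + '0' + '1' + '0' + '0' + '1' + '0' + '1' + '0' + '1' = '1101010010101'

1101010010101


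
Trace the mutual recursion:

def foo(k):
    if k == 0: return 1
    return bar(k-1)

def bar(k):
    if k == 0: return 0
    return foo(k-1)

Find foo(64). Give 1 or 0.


foo(64) = bar(63)
bar(63) = foo(62)
foo(62) = bar(61)
bar(61) = foo(60)
foo(60) = bar(59)
bar(59) = foo(58)
foo(58) = bar(57)
bar(57) = foo(56)
foo(56) = bar(55)
bar(55) = foo(54)
foo(54) = bar(53)
bar(53) = foo(52)
foo(52) = bar(51)
bar(51) = foo(50)
foo(50) = bar(49)
bar(49) = foo(48)
foo(48) = bar(47)
bar(47) = foo(46)
foo(46) = bar(45)
bar(45) = foo(44)
foo(44) = bar(43)
bar(43) = foo(42)
foo(42) = bar(41)
bar(41) = foo(40)
foo(40) = bar(39)
bar(39) = foo(38)
foo(38) = bar(37)
bar(37) = foo(36)
foo(36) = bar(35)
bar(35) = foo(34)
foo(34) = bar(33)
bar(33) = foo(32)
foo(32) = bar(31)
bar(31) = foo(30)
foo(30) = bar(29)
bar(29) = foo(28)
foo(28) = bar(27)
bar(27) = foo(26)
foo(26) = bar(25)
bar(25) = foo(24)
foo(24) = bar(23)
bar(23) = foo(22)
foo(22) = bar(21)
bar(21) = foo(20)
foo(20) = bar(19)
bar(19) = foo(18)
foo(18) = bar(17)
bar(17) = foo(16)
foo(16) = bar(15)
bar(15) = foo(14)
foo(14) = bar(13)
bar(13) = foo(12)
foo(12) = bar(11)
bar(11) = foo(10)
foo(10) = bar(9)
bar(9) = foo(8)
foo(8) = bar(7)
bar(7) = foo(6)
foo(6) = bar(5)
bar(5) = foo(4)
foo(4) = bar(3)
bar(3) = foo(2)
foo(2) = bar(1)
bar(1) = foo(0)
foo(0) = 1  (base case)
Result: 1

1


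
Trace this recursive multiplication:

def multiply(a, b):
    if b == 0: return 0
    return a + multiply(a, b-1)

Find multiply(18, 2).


multiply(18, 2) = 18 + multiply(18, 1)
multiply(18, 1) = 18 + multiply(18, 0)
multiply(18, 0) = 0  (base case)
Total: 18 + 18 + 0 = 36

36


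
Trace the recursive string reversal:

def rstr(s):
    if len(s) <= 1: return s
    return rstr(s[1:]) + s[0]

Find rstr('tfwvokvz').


rstr('tfwvokvz') = rstr('fwvokvz') + 't'
rstr('fwvokvz') = rstr('wvokvz') + 'f'
rstr('wvokvz') = rstr('vokvz') + 'w'
rstr('vokvz') = rstr('okvz') + 'v'
rstr('okvz') = rstr('kvz') + 'o'
rstr('kvz') = rstr('vz') + 'k'
rstr('vz') = rstr('z') + 'v'
rstr('z') = 'z'  (base case)
Concatenating: 'z' + 'v' + 'k' + 'o' + 'v' + 'w' + 'f' + 't' = 'zvkovwft'

zvkovwft


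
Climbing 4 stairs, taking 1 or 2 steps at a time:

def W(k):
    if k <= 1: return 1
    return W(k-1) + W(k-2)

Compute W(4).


Building up from base cases:
W(0) = 1
W(1) = 1
W(2) = W(1) + W(0) = 1 + 1 = 2
W(3) = W(2) + W(1) = 2 + 1 = 3
W(4) = W(3) + W(2) = 3 + 2 = 5

5


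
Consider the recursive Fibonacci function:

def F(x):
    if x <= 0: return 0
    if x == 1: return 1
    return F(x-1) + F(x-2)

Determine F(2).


Computing F(2) bottom-up:
F(0) = 0
F(1) = 1
F(2) = F(1) + F(0) = 1 + 0 = 1

1


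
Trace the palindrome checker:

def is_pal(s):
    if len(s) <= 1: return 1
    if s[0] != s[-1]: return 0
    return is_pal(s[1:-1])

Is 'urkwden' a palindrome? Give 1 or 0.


is_pal('urkwden'): s[0]='u' != s[-1]='n' -> return 0
Result: 0 (not a palindrome)

0


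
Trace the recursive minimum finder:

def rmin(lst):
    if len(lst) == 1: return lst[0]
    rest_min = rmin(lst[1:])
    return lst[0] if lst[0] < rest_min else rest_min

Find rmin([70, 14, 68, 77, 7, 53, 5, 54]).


rmin([70, 14, 68, 77, 7, 53, 5, 54]): compare 70 with rmin([14, 68, 77, 7, 53, 5, 54])
rmin([14, 68, 77, 7, 53, 5, 54]): compare 14 with rmin([68, 77, 7, 53, 5, 54])
rmin([68, 77, 7, 53, 5, 54]): compare 68 with rmin([77, 7, 53, 5, 54])
rmin([77, 7, 53, 5, 54]): compare 77 with rmin([7, 53, 5, 54])
rmin([7, 53, 5, 54]): compare 7 with rmin([53, 5, 54])
rmin([53, 5, 54]): compare 53 with rmin([5, 54])
rmin([5, 54]): compare 5 with rmin([54])
rmin([54]) = 54  (base case)
Compare 5 with 54 -> 5
Compare 53 with 5 -> 5
Compare 7 with 5 -> 5
Compare 77 with 5 -> 5
Compare 68 with 5 -> 5
Compare 14 with 5 -> 5
Compare 70 with 5 -> 5

5


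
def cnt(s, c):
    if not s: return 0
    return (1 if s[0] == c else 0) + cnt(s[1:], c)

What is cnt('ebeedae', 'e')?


s[0]='e' == 'e' -> 1
s[0]='b' != 'e' -> 0
s[0]='e' == 'e' -> 1
s[0]='e' == 'e' -> 1
s[0]='d' != 'e' -> 0
s[0]='a' != 'e' -> 0
s[0]='e' == 'e' -> 1
Sum: 1 + 0 + 1 + 1 + 0 + 0 + 1 = 4

4


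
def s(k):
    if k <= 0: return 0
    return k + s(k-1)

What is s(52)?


s(52)
= 52 + 51 + 50 + 49 + 48 + 47 + 46 + 45 + 44 + 43 + 42 + 41 + 40 + 39 + 38 + 37 + 36 + 35 + 34 + 33 + 32 + 31 + 30 + 29 + 28 + 27 + 26 + 25 + 24 + 23 + 22 + 21 + 20 + 19 + 18 + 17 + 16 + 15 + 14 + 13 + 12 + 11 + 10 + 9 + 8 + 7 + 6 + 5 + 4 + 3 + 2 + 1 + s(0)
= 52 + 51 + 50 + 49 + 48 + 47 + 46 + 45 + 44 + 43 + 42 + 41 + 40 + 39 + 38 + 37 + 36 + 35 + 34 + 33 + 32 + 31 + 30 + 29 + 28 + 27 + 26 + 25 + 24 + 23 + 22 + 21 + 20 + 19 + 18 + 17 + 16 + 15 + 14 + 13 + 12 + 11 + 10 + 9 + 8 + 7 + 6 + 5 + 4 + 3 + 2 + 1 + 0
= 1378

1378


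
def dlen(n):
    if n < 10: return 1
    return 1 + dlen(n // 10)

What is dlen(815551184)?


dlen(815551184) = 1 + dlen(81555118)
dlen(81555118) = 1 + dlen(8155511)
dlen(8155511) = 1 + dlen(815551)
dlen(815551) = 1 + dlen(81555)
dlen(81555) = 1 + dlen(8155)
dlen(8155) = 1 + dlen(815)
dlen(815) = 1 + dlen(81)
dlen(81) = 1 + dlen(8)
dlen(8) = 1  (base case: 8 < 10)
Unwinding: 1 + 1 + 1 + 1 + 1 + 1 + 1 + 1 + 1 = 9

9


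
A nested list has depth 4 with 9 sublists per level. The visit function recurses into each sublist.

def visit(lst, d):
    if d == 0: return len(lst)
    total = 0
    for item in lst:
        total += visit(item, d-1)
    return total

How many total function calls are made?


At depth 0 (root): 1 call
At depth 1: each of 1 parents calls visit on 9 children = 9 calls
At depth 2: each of 9 parents calls visit on 9 children = 81 calls
At depth 3: each of 81 parents calls visit on 9 children = 729 calls
At depth 4: each of 729 parents calls visit on 9 children = 6561 calls
Total: 1 + 9 + 81 + 729 + 6561 = 7381

7381


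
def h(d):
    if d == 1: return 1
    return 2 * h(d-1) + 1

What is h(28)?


h(28) = 2 * h(27) + 1
h(27) = 2 * h(26) + 1
h(26) = 2 * h(25) + 1
h(25) = 2 * h(24) + 1
h(24) = 2 * h(23) + 1
h(23) = 2 * h(22) + 1
h(22) = 2 * h(21) + 1
h(21) = 2 * h(20) + 1
h(20) = 2 * h(19) + 1
h(19) = 2 * h(18) + 1
h(18) = 2 * h(17) + 1
h(17) = 2 * h(16) + 1
h(16) = 2 * h(15) + 1
h(15) = 2 * h(14) + 1
h(14) = 2 * h(13) + 1
h(13) = 2 * h(12) + 1
h(12) = 2 * h(11) + 1
h(11) = 2 * h(10) + 1
h(10) = 2 * h(9) + 1
h(9) = 2 * h(8) + 1
h(8) = 2 * h(7) + 1
h(7) = 2 * h(6) + 1
h(6) = 2 * h(5) + 1
h(5) = 2 * h(4) + 1
h(4) = 2 * h(3) + 1
h(3) = 2 * h(2) + 1
h(2) = 2 * h(1) + 1
h(1) = 1  (base case)
h(2) = 2 * 1 + 1 = 3
h(3) = 2 * 3 + 1 = 7
h(4) = 2 * 7 + 1 = 15
h(5) = 2 * 15 + 1 = 31
h(6) = 2 * 31 + 1 = 63
h(7) = 2 * 63 + 1 = 127
h(8) = 2 * 127 + 1 = 255
h(9) = 2 * 255 + 1 = 511
h(10) = 2 * 511 + 1 = 1023
h(11) = 2 * 1023 + 1 = 2047
h(12) = 2 * 2047 + 1 = 4095
h(13) = 2 * 4095 + 1 = 8191
h(14) = 2 * 8191 + 1 = 16383
h(15) = 2 * 16383 + 1 = 32767
h(16) = 2 * 32767 + 1 = 65535
h(17) = 2 * 65535 + 1 = 131071
h(18) = 2 * 131071 + 1 = 262143
h(19) = 2 * 262143 + 1 = 524287
h(20) = 2 * 524287 + 1 = 1048575
h(21) = 2 * 1048575 + 1 = 2097151
h(22) = 2 * 2097151 + 1 = 4194303
h(23) = 2 * 4194303 + 1 = 8388607
h(24) = 2 * 8388607 + 1 = 16777215
h(25) = 2 * 16777215 + 1 = 33554431
h(26) = 2 * 33554431 + 1 = 67108863
h(27) = 2 * 67108863 + 1 = 134217727
h(28) = 2 * 134217727 + 1 = 268435455

268435455


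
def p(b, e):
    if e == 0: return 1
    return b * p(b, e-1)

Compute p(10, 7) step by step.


p(10, 7)
= 10 * p(10, 6)
= 10 * 10 * p(10, 5)
= 10 * 10 * 10 * p(10, 4)
= 10 * 10 * 10 * 10 * p(10, 3)
= 10 * 10 * 10 * 10 * 10 * p(10, 2)
= 10 * 10 * 10 * 10 * 10 * 10 * p(10, 1)
= 10 * 10 * 10 * 10 * 10 * 10 * 10 * p(10, 0)
= 10 * 10 * 10 * 10 * 10 * 10 * 10 * 1
= 10000000

10000000


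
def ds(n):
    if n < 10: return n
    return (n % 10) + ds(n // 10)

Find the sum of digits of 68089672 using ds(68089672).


ds(68089672) = 2 + ds(6808967)
ds(6808967) = 7 + ds(680896)
ds(680896) = 6 + ds(68089)
ds(68089) = 9 + ds(6808)
ds(6808) = 8 + ds(680)
ds(680) = 0 + ds(68)
ds(68) = 8 + ds(6)
ds(6) = 6  (base case)
Total: 2 + 7 + 6 + 9 + 8 + 0 + 8 + 6 = 46

46


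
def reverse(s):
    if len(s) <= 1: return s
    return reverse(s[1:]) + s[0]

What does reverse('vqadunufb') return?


reverse('vqadunufb') = reverse('qadunufb') + 'v'
reverse('qadunufb') = reverse('adunufb') + 'q'
reverse('adunufb') = reverse('dunufb') + 'a'
reverse('dunufb') = reverse('unufb') + 'd'
reverse('unufb') = reverse('nufb') + 'u'
reverse('nufb') = reverse('ufb') + 'n'
reverse('ufb') = reverse('fb') + 'u'
reverse('fb') = reverse('b') + 'f'
reverse('b') = 'b'  (base case)
Concatenating: 'b' + 'f' + 'u' + 'n' + 'u' + 'd' + 'a' + 'q' + 'v' = 'bfunudaqv'

bfunudaqv


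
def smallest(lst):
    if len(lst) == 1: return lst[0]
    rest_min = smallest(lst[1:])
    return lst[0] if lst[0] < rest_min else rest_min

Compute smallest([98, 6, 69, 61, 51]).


smallest([98, 6, 69, 61, 51]): compare 98 with smallest([6, 69, 61, 51])
smallest([6, 69, 61, 51]): compare 6 with smallest([69, 61, 51])
smallest([69, 61, 51]): compare 69 with smallest([61, 51])
smallest([61, 51]): compare 61 with smallest([51])
smallest([51]) = 51  (base case)
Compare 61 with 51 -> 51
Compare 69 with 51 -> 51
Compare 6 with 51 -> 6
Compare 98 with 6 -> 6

6


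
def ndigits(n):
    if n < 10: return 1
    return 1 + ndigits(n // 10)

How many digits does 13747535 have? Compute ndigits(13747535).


ndigits(13747535) = 1 + ndigits(1374753)
ndigits(1374753) = 1 + ndigits(137475)
ndigits(137475) = 1 + ndigits(13747)
ndigits(13747) = 1 + ndigits(1374)
ndigits(1374) = 1 + ndigits(137)
ndigits(137) = 1 + ndigits(13)
ndigits(13) = 1 + ndigits(1)
ndigits(1) = 1  (base case: 1 < 10)
Unwinding: 1 + 1 + 1 + 1 + 1 + 1 + 1 + 1 = 8

8


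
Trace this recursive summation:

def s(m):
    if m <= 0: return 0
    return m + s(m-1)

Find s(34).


s(34)
= 34 + 33 + 32 + 31 + 30 + 29 + 28 + 27 + 26 + 25 + 24 + 23 + 22 + 21 + 20 + 19 + 18 + 17 + 16 + 15 + 14 + 13 + 12 + 11 + 10 + 9 + 8 + 7 + 6 + 5 + 4 + 3 + 2 + 1 + s(0)
= 34 + 33 + 32 + 31 + 30 + 29 + 28 + 27 + 26 + 25 + 24 + 23 + 22 + 21 + 20 + 19 + 18 + 17 + 16 + 15 + 14 + 13 + 12 + 11 + 10 + 9 + 8 + 7 + 6 + 5 + 4 + 3 + 2 + 1 + 0
= 595

595


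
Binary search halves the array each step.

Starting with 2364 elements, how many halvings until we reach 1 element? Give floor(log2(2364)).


2364 / 2 = 1182
1182 / 2 = 591
591 / 2 = 295
295 / 2 = 147
147 / 2 = 73
73 / 2 = 36
36 / 2 = 18
18 / 2 = 9
9 / 2 = 4
4 / 2 = 2
2 / 2 = 1
Reached 1 after 11 halvings

11


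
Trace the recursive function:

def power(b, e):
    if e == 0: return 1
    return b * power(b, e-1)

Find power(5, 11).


power(5, 11)
= 5 * power(5, 10)
= 5 * 5 * power(5, 9)
= 5 * 5 * 5 * power(5, 8)
= 5 * 5 * 5 * 5 * power(5, 7)
= 5 * 5 * 5 * 5 * 5 * power(5, 6)
= 5 * 5 * 5 * 5 * 5 * 5 * power(5, 5)
= 5 * 5 * 5 * 5 * 5 * 5 * 5 * power(5, 4)
= 5 * 5 * 5 * 5 * 5 * 5 * 5 * 5 * power(5, 3)
= 5 * 5 * 5 * 5 * 5 * 5 * 5 * 5 * 5 * power(5, 2)
= 5 * 5 * 5 * 5 * 5 * 5 * 5 * 5 * 5 * 5 * power(5, 1)
= 5 * 5 * 5 * 5 * 5 * 5 * 5 * 5 * 5 * 5 * 5 * power(5, 0)
= 5 * 5 * 5 * 5 * 5 * 5 * 5 * 5 * 5 * 5 * 5 * 1
= 48828125

48828125


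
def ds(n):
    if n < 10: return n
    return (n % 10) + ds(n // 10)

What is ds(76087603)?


ds(76087603) = 3 + ds(7608760)
ds(7608760) = 0 + ds(760876)
ds(760876) = 6 + ds(76087)
ds(76087) = 7 + ds(7608)
ds(7608) = 8 + ds(760)
ds(760) = 0 + ds(76)
ds(76) = 6 + ds(7)
ds(7) = 7  (base case)
Total: 3 + 0 + 6 + 7 + 8 + 0 + 6 + 7 = 37

37


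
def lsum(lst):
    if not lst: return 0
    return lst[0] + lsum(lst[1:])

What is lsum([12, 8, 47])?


lsum([12, 8, 47]) = 12 + lsum([8, 47])
lsum([8, 47]) = 8 + lsum([47])
lsum([47]) = 47 + lsum([])
lsum([]) = 0  (base case)
Total: 12 + 8 + 47 + 0 = 67

67


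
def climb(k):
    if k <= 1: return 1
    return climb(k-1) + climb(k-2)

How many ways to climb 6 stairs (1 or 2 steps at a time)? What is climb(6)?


Building up from base cases:
climb(0) = 1
climb(1) = 1
climb(2) = climb(1) + climb(0) = 1 + 1 = 2
climb(3) = climb(2) + climb(1) = 2 + 1 = 3
climb(4) = climb(3) + climb(2) = 3 + 2 = 5
climb(5) = climb(4) + climb(3) = 5 + 3 = 8
climb(6) = climb(5) + climb(4) = 8 + 5 = 13

13


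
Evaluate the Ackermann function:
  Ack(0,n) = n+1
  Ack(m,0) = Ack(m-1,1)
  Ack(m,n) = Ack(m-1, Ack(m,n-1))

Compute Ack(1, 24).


Ack(1, 24) = Ack(0, Ack(1, 23))
  Ack(1, 23) = Ack(0, Ack(1, 22))
    Ack(1, 22) = Ack(0, Ack(1, 21))
      Ack(1, 21) = Ack(0, Ack(1, 20))
        Ack(1, 20) = Ack(0, Ack(1, 19))
          Ack(1, 19) = Ack(0, Ack(1, 18))
          Ack(1, 18) = Ack(0, Ack(1, 17))
          Ack(1, 17) = Ack(0, Ack(1, 16))
          Ack(1, 16) = Ack(0, Ack(1, 15))
          Ack(1, 15) = Ack(0, Ack(1, 14))
          Ack(1, 14) = Ack(0, Ack(1, 13))
          Ack(1, 13) = Ack(0, Ack(1, 12))
          Ack(1, 12) = Ack(0, Ack(1, 11))
          Ack(1, 11) = Ack(0, Ack(1, 10))
          Ack(1, 10) = Ack(0, Ack(1, 9))
          Ack(1, 9) = Ack(0, Ack(1, 8))
          Ack(1, 8) = Ack(0, Ack(1, 7))
          Ack(1, 7) = Ack(0, Ack(1, 6))
          Ack(1, 6) = Ack(0, Ack(1, 5))
          Ack(1, 5) = Ack(0, Ack(1, 4))
          Ack(1, 4) = Ack(0, Ack(1, 3))
          Ack(1, 3) = Ack(0, Ack(1, 2))
          Ack(1, 2) = Ack(0, Ack(1, 1))
          Ack(1, 1) = Ack(0, Ack(1, 0))
          Ack(1, 0) = Ack(0, 1)
... (trace truncated)
Result: Ack(1, 24) = 26

26


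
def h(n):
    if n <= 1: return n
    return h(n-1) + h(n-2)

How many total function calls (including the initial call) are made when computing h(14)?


Let C(n) = total calls for h(n)
C(0) = 1, C(1) = 1
C(2) = 1 + C(1) + C(0) = 1 + 1 + 1 = 3
C(3) = 1 + C(2) + C(1) = 1 + 3 + 1 = 5
C(4) = 1 + C(3) + C(2) = 1 + 5 + 3 = 9
C(5) = 1 + C(4) + C(3) = 1 + 9 + 5 = 15
C(6) = 1 + C(5) + C(4) = 1 + 15 + 9 = 25
C(7) = 1 + C(6) + C(5) = 1 + 25 + 15 = 41
C(8) = 1 + C(7) + C(6) = 1 + 41 + 25 = 67
C(9) = 1 + C(8) + C(7) = 1 + 67 + 41 = 109
C(10) = 1 + C(9) + C(8) = 1 + 109 + 67 = 177
C(11) = 1 + C(10) + C(9) = 1 + 177 + 109 = 287
C(12) = 1 + C(11) + C(10) = 1 + 287 + 177 = 465
C(13) = 1 + C(12) + C(11) = 1 + 465 + 287 = 753
C(14) = 1 + C(13) + C(12) = 1 + 753 + 465 = 1219

1219


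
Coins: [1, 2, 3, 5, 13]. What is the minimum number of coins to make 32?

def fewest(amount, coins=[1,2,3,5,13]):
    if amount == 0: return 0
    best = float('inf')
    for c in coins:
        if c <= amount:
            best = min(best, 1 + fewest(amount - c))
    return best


Building up with DP:
fewest(0) = 0
fewest(1) = min(1+fewest(0)=1+0=1) = 1
fewest(2) = min(1+fewest(1)=1+1=2, 1+fewest(0)=1+0=1) = 1
fewest(3) = min(1+fewest(2)=1+1=2, 1+fewest(1)=1+1=2, 1+fewest(0)=1+0=1) = 1
fewest(4) = min(1+fewest(3)=1+1=2, 1+fewest(2)=1+1=2, 1+fewest(1)=1+1=2) = 2
fewest(5) = min(1+fewest(4)=1+2=3, 1+fewest(3)=1+1=2, 1+fewest(2)=1+1=2, 1+fewest(0)=1+0=1) = 1
fewest(6) = min(1+fewest(5)=1+1=2, 1+fewest(4)=1+2=3, 1+fewest(3)=1+1=2, 1+fewest(1)=1+1=2) = 2
fewest(7) = min(1+fewest(6)=1+2=3, 1+fewest(5)=1+1=2, 1+fewest(4)=1+2=3, 1+fewest(2)=1+1=2) = 2
fewest(8) = min(1+fewest(7)=1+2=3, 1+fewest(6)=1+2=3, 1+fewest(5)=1+1=2, 1+fewest(3)=1+1=2) = 2
fewest(9) = min(1+fewest(8)=1+2=3, 1+fewest(7)=1+2=3, 1+fewest(6)=1+2=3, 1+fewest(4)=1+2=3) = 3
fewest(10) = min(1+fewest(9)=1+3=4, 1+fewest(8)=1+2=3, 1+fewest(7)=1+2=3, 1+fewest(5)=1+1=2) = 2
fewest(11) = min(1+fewest(10)=1+2=3, 1+fewest(9)=1+3=4, 1+fewest(8)=1+2=3, 1+fewest(6)=1+2=3) = 3
fewest(12) = min(1+fewest(11)=1+3=4, 1+fewest(10)=1+2=3, 1+fewest(9)=1+3=4, 1+fewest(7)=1+2=3) = 3
fewest(13) = min(1+fewest(12)=1+3=4, 1+fewest(11)=1+3=4, 1+fewest(10)=1+2=3, 1+fewest(8)=1+2=3, 1+fewest(0)=1+0=1) = 1
fewest(14) = min(1+fewest(13)=1+1=2, 1+fewest(12)=1+3=4, 1+fewest(11)=1+3=4, 1+fewest(9)=1+3=4, 1+fewest(1)=1+1=2) = 2
fewest(15) = min(1+fewest(14)=1+2=3, 1+fewest(13)=1+1=2, 1+fewest(12)=1+3=4, 1+fewest(10)=1+2=3, 1+fewest(2)=1+1=2) = 2
fewest(16) = min(1+fewest(15)=1+2=3, 1+fewest(14)=1+2=3, 1+fewest(13)=1+1=2, 1+fewest(11)=1+3=4, 1+fewest(3)=1+1=2) = 2
fewest(17) = min(1+fewest(16)=1+2=3, 1+fewest(15)=1+2=3, 1+fewest(14)=1+2=3, 1+fewest(12)=1+3=4, 1+fewest(4)=1+2=3) = 3
fewest(18) = min(1+fewest(17)=1+3=4, 1+fewest(16)=1+2=3, 1+fewest(15)=1+2=3, 1+fewest(13)=1+1=2, 1+fewest(5)=1+1=2) = 2
fewest(19) = min(1+fewest(18)=1+2=3, 1+fewest(17)=1+3=4, 1+fewest(16)=1+2=3, 1+fewest(14)=1+2=3, 1+fewest(6)=1+2=3) = 3
fewest(20) = min(1+fewest(19)=1+3=4, 1+fewest(18)=1+2=3, 1+fewest(17)=1+3=4, 1+fewest(15)=1+2=3, 1+fewest(7)=1+2=3) = 3
fewest(21) = min(1+fewest(20)=1+3=4, 1+fewest(19)=1+3=4, 1+fewest(18)=1+2=3, 1+fewest(16)=1+2=3, 1+fewest(8)=1+2=3) = 3
fewest(22) = min(1+fewest(21)=1+3=4, 1+fewest(20)=1+3=4, 1+fewest(19)=1+3=4, 1+fewest(17)=1+3=4, 1+fewest(9)=1+3=4) = 4
fewest(23) = min(1+fewest(22)=1+4=5, 1+fewest(21)=1+3=4, 1+fewest(20)=1+3=4, 1+fewest(18)=1+2=3, 1+fewest(10)=1+2=3) = 3
fewest(24) = min(1+fewest(23)=1+3=4, 1+fewest(22)=1+4=5, 1+fewest(21)=1+3=4, 1+fewest(19)=1+3=4, 1+fewest(11)=1+3=4) = 4
fewest(25) = min(1+fewest(24)=1+4=5, 1+fewest(23)=1+3=4, 1+fewest(22)=1+4=5, 1+fewest(20)=1+3=4, 1+fewest(12)=1+3=4) = 4
fewest(26) = min(1+fewest(25)=1+4=5, 1+fewest(24)=1+4=5, 1+fewest(23)=1+3=4, 1+fewest(21)=1+3=4, 1+fewest(13)=1+1=2) = 2
fewest(27) = min(1+fewest(26)=1+2=3, 1+fewest(25)=1+4=5, 1+fewest(24)=1+4=5, 1+fewest(22)=1+4=5, 1+fewest(14)=1+2=3) = 3
fewest(28) = min(1+fewest(27)=1+3=4, 1+fewest(26)=1+2=3, 1+fewest(25)=1+4=5, 1+fewest(23)=1+3=4, 1+fewest(15)=1+2=3) = 3
fewest(29) = min(1+fewest(28)=1+3=4, 1+fewest(27)=1+3=4, 1+fewest(26)=1+2=3, 1+fewest(24)=1+4=5, 1+fewest(16)=1+2=3) = 3
fewest(30) = min(1+fewest(29)=1+3=4, 1+fewest(28)=1+3=4, 1+fewest(27)=1+3=4, 1+fewest(25)=1+4=5, 1+fewest(17)=1+3=4) = 4
fewest(31) = min(1+fewest(30)=1+4=5, 1+fewest(29)=1+3=4, 1+fewest(28)=1+3=4, 1+fewest(26)=1+2=3, 1+fewest(18)=1+2=3) = 3
fewest(32) = min(1+fewest(31)=1+3=4, 1+fewest(30)=1+4=5, 1+fewest(29)=1+3=4, 1+fewest(27)=1+3=4, 1+fewest(19)=1+3=4) = 4

4


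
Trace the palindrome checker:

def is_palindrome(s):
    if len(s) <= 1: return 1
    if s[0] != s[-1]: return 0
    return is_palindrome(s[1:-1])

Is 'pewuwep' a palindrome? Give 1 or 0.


is_palindrome('pewuwep'): s[0]='p' == s[-1]='p' -> check is_palindrome('ewuwe')
is_palindrome('ewuwe'): s[0]='e' == s[-1]='e' -> check is_palindrome('wuw')
is_palindrome('wuw'): s[0]='w' == s[-1]='w' -> check is_palindrome('u')
is_palindrome('u'): len <= 1 -> return 1  (base case)
Result: 1 (palindrome)

1


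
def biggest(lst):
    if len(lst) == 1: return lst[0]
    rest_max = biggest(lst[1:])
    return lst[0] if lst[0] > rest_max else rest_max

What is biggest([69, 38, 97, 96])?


biggest([69, 38, 97, 96]): compare 69 with biggest([38, 97, 96])
biggest([38, 97, 96]): compare 38 with biggest([97, 96])
biggest([97, 96]): compare 97 with biggest([96])
biggest([96]) = 96  (base case)
Compare 97 with 96 -> 97
Compare 38 with 97 -> 97
Compare 69 with 97 -> 97

97


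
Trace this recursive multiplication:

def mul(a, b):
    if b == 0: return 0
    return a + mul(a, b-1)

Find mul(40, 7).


mul(40, 7) = 40 + mul(40, 6)
mul(40, 6) = 40 + mul(40, 5)
mul(40, 5) = 40 + mul(40, 4)
mul(40, 4) = 40 + mul(40, 3)
mul(40, 3) = 40 + mul(40, 2)
mul(40, 2) = 40 + mul(40, 1)
mul(40, 1) = 40 + mul(40, 0)
mul(40, 0) = 0  (base case)
Total: 40 + 40 + 40 + 40 + 40 + 40 + 40 + 0 = 280

280


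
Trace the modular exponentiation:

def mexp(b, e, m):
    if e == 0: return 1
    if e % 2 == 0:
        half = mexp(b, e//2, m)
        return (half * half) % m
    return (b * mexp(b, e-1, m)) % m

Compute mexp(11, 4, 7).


mexp(11, 4, 7): e is even, compute mexp(11, 2, 7)
  mexp(11, 2, 7): e is even, compute mexp(11, 1, 7)
    mexp(11, 1, 7): e is odd, compute mexp(11, 0, 7)
      mexp(11, 0, 7) = 1
    (11 * 1) % 7 = 4
  half=4, (4*4) % 7 = 2
half=2, (2*2) % 7 = 4

4


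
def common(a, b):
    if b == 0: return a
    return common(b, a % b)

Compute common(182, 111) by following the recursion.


common(182, 111) = common(111, 71)
common(111, 71) = common(71, 40)
common(71, 40) = common(40, 31)
common(40, 31) = common(31, 9)
common(31, 9) = common(9, 4)
common(9, 4) = common(4, 1)
common(4, 1) = common(1, 0)
common(1, 0) = 1  (base case)

1


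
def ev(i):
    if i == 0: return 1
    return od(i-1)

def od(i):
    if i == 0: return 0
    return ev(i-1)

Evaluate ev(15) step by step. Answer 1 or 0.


ev(15) = od(14)
od(14) = ev(13)
ev(13) = od(12)
od(12) = ev(11)
ev(11) = od(10)
od(10) = ev(9)
ev(9) = od(8)
od(8) = ev(7)
ev(7) = od(6)
od(6) = ev(5)
ev(5) = od(4)
od(4) = ev(3)
ev(3) = od(2)
od(2) = ev(1)
ev(1) = od(0)
od(0) = 0  (base case)
Result: 0

0


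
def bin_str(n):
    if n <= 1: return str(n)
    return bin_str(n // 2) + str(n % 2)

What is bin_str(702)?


bin_str(702) = bin_str(351) + '0'
bin_str(351) = bin_str(175) + '1'
bin_str(175) = bin_str(87) + '1'
bin_str(87) = bin_str(43) + '1'
bin_str(43) = bin_str(21) + '1'
bin_str(21) = bin_str(10) + '1'
bin_str(10) = bin_str(5) + '0'
bin_str(5) = bin_str(2) + '1'
bin_str(2) = bin_str(1) + '0'
bin_str(1) = '1'  (base case)
Concatenating: '1' + '0' + '1' + '0' + '1' + '1' + '1' + '1' + '1' + '0' = '1010111110'

1010111110


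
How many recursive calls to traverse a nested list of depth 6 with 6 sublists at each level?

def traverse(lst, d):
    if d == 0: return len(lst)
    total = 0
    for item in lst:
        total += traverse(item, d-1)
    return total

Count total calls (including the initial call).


At depth 0 (root): 1 call
At depth 1: each of 1 parents calls traverse on 6 children = 6 calls
At depth 2: each of 6 parents calls traverse on 6 children = 36 calls
At depth 3: each of 36 parents calls traverse on 6 children = 216 calls
At depth 4: each of 216 parents calls traverse on 6 children = 1296 calls
At depth 5: each of 1296 parents calls traverse on 6 children = 7776 calls
At depth 6: each of 7776 parents calls traverse on 6 children = 46656 calls
Total: 1 + 6 + 36 + 216 + 1296 + 7776 + 46656 = 55987

55987


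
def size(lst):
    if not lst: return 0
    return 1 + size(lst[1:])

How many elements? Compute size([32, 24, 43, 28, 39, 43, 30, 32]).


size([32, 24, 43, 28, 39, 43, 30, 32]) = 1 + size([24, 43, 28, 39, 43, 30, 32])
size([24, 43, 28, 39, 43, 30, 32]) = 1 + size([43, 28, 39, 43, 30, 32])
size([43, 28, 39, 43, 30, 32]) = 1 + size([28, 39, 43, 30, 32])
size([28, 39, 43, 30, 32]) = 1 + size([39, 43, 30, 32])
size([39, 43, 30, 32]) = 1 + size([43, 30, 32])
size([43, 30, 32]) = 1 + size([30, 32])
size([30, 32]) = 1 + size([32])
size([32]) = 1 + size([])
size([]) = 0  (base case)
Unwinding: 1 + 1 + 1 + 1 + 1 + 1 + 1 + 1 + 0 = 8

8


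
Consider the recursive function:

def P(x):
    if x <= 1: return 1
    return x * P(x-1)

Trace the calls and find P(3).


P(3)
= 3 * P(2)
= 3 * 2 * P(1)
= 3 * 2 * 1
= 6

6


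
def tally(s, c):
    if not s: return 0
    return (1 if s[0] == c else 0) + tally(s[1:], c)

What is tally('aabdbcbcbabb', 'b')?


s[0]='a' != 'b' -> 0
s[0]='a' != 'b' -> 0
s[0]='b' == 'b' -> 1
s[0]='d' != 'b' -> 0
s[0]='b' == 'b' -> 1
s[0]='c' != 'b' -> 0
s[0]='b' == 'b' -> 1
s[0]='c' != 'b' -> 0
s[0]='b' == 'b' -> 1
s[0]='a' != 'b' -> 0
s[0]='b' == 'b' -> 1
s[0]='b' == 'b' -> 1
Sum: 0 + 0 + 1 + 0 + 1 + 0 + 1 + 0 + 1 + 0 + 1 + 1 = 6

6


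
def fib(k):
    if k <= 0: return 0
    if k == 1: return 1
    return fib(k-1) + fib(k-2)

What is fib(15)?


Computing fib(15) bottom-up:
fib(0) = 0
fib(1) = 1
fib(2) = fib(1) + fib(0) = 1 + 0 = 1
fib(3) = fib(2) + fib(1) = 1 + 1 = 2
fib(4) = fib(3) + fib(2) = 2 + 1 = 3
fib(5) = fib(4) + fib(3) = 3 + 2 = 5
fib(6) = fib(5) + fib(4) = 5 + 3 = 8
fib(7) = fib(6) + fib(5) = 8 + 5 = 13
fib(8) = fib(7) + fib(6) = 13 + 8 = 21
fib(9) = fib(8) + fib(7) = 21 + 13 = 34
fib(10) = fib(9) + fib(8) = 34 + 21 = 55
fib(11) = fib(10) + fib(9) = 55 + 34 = 89
fib(12) = fib(11) + fib(10) = 89 + 55 = 144
fib(13) = fib(12) + fib(11) = 144 + 89 = 233
fib(14) = fib(13) + fib(12) = 233 + 144 = 377
fib(15) = fib(14) + fib(13) = 377 + 233 = 610

610


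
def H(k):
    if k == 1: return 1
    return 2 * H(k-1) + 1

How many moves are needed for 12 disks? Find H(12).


H(12) = 2 * H(11) + 1
H(11) = 2 * H(10) + 1
H(10) = 2 * H(9) + 1
H(9) = 2 * H(8) + 1
H(8) = 2 * H(7) + 1
H(7) = 2 * H(6) + 1
H(6) = 2 * H(5) + 1
H(5) = 2 * H(4) + 1
H(4) = 2 * H(3) + 1
H(3) = 2 * H(2) + 1
H(2) = 2 * H(1) + 1
H(1) = 1  (base case)
H(2) = 2 * 1 + 1 = 3
H(3) = 2 * 3 + 1 = 7
H(4) = 2 * 7 + 1 = 15
H(5) = 2 * 15 + 1 = 31
H(6) = 2 * 31 + 1 = 63
H(7) = 2 * 63 + 1 = 127
H(8) = 2 * 127 + 1 = 255
H(9) = 2 * 255 + 1 = 511
H(10) = 2 * 511 + 1 = 1023
H(11) = 2 * 1023 + 1 = 2047
H(12) = 2 * 2047 + 1 = 4095

4095


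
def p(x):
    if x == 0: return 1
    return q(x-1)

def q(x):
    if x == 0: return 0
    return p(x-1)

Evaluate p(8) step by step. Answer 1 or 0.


p(8) = q(7)
q(7) = p(6)
p(6) = q(5)
q(5) = p(4)
p(4) = q(3)
q(3) = p(2)
p(2) = q(1)
q(1) = p(0)
p(0) = 1  (base case)
Result: 1

1
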